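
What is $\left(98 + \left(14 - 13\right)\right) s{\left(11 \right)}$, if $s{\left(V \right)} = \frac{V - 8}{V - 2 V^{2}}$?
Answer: $- \frac{9}{7} \approx -1.2857$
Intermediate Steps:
$s{\left(V \right)} = \frac{-8 + V}{V - 2 V^{2}}$
$\left(98 + \left(14 - 13\right)\right) s{\left(11 \right)} = \left(98 + \left(14 - 13\right)\right) \frac{8 - 11}{11 \left(-1 + 2 \cdot 11\right)} = \left(98 + \left(14 - 13\right)\right) \frac{8 - 11}{11 \left(-1 + 22\right)} = \left(98 + 1\right) \frac{1}{11} \cdot \frac{1}{21} \left(-3\right) = 99 \cdot \frac{1}{11} \cdot \frac{1}{21} \left(-3\right) = 99 \left(- \frac{1}{77}\right) = - \frac{9}{7}$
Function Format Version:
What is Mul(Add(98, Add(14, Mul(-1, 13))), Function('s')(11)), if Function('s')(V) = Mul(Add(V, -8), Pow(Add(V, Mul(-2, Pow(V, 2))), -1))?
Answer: Rational(-9, 7) ≈ -1.2857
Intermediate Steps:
Function('s')(V) = Mul(Pow(Add(V, Mul(-2, Pow(V, 2))), -1), Add(-8, V)) (Function('s')(V) = Mul(Add(-8, V), Pow(Add(V, Mul(-2, Pow(V, 2))), -1)) = Mul(Pow(Add(V, Mul(-2, Pow(V, 2))), -1), Add(-8, V)))
Mul(Add(98, Add(14, Mul(-1, 13))), Function('s')(11)) = Mul(Add(98, Add(14, Mul(-1, 13))), Mul(Pow(11, -1), Pow(Add(-1, Mul(2, 11)), -1), Add(8, Mul(-1, 11)))) = Mul(Add(98, Add(14, -13)), Mul(Rational(1, 11), Pow(Add(-1, 22), -1), Add(8, -11))) = Mul(Add(98, 1), Mul(Rational(1, 11), Pow(21, -1), -3)) = Mul(99, Mul(Rational(1, 11), Rational(1, 21), -3)) = Mul(99, Rational(-1, 77)) = Rational(-9, 7)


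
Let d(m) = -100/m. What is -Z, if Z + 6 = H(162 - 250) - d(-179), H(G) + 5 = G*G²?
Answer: 121985557/179 ≈ 6.8148e+5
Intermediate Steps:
H(G) = -5 + G³ (H(G) = -5 + G*G² = -5 + G³)
Z = -121985557/179 (Z = -6 + ((-5 + (162 - 250)³) - (-100)/(-179)) = -6 + ((-5 + (-88)³) - (-100)*(-1)/179) = -6 + ((-5 - 681472) - 1*100/179) = -6 + (-681477 - 100/179) = -6 - 121984483/179 = -121985557/179 ≈ -6.8148e+5)
-Z = -1*(-121985557/179) = 121985557/179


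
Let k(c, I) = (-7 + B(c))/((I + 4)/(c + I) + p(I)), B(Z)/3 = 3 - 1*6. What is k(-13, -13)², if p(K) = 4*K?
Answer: 173056/1803649 ≈ 0.095948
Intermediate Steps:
B(Z) = -9 (B(Z) = 3*(3 - 1*6) = 3*(3 - 6) = 3*(-3) = -9)
k(c, I) = -16/(4*I + (4 + I)/(I + c)) (k(c, I) = (-7 - 9)/((I + 4)/(c + I) + 4*I) = -16/((4 + I)/(I + c) + 4*I) = -16/(4*I + (4 + I)/(I + c)))
k(-13, -13)² = (16*(-1*(-13) - 1*(-13))/(4 - 13 + 4*(-13)² + 4*(-13)*(-13)))² = (16*(13 + 13)/(4 - 13 + 4*169 + 676))² = (16*26/(4 - 13 + 676 + 676))² = (16*26/1343)² = (16*(1/1343)*26)² = (416/1343)² = 173056/1803649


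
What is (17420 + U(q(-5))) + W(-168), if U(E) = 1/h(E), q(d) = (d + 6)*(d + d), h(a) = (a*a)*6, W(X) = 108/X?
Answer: 73161307/4200 ≈ 17419.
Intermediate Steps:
h(a) = 6*a² (h(a) = a²*6 = 6*a²)
q(d) = 2*d*(6 + d) (q(d) = (6 + d)*(2*d) = 2*d*(6 + d))
U(E) = 1/(6*E²)
(17420 + U(q(-5))) + W(-168) = (17420 + 1/(6*(2*(-5)*(6 - 5))²)) + 108/(-168) = (17420 + 1/(6*(2*(-5)*1)²)) + 108*(-1/168) = (17420 + (⅙)/(-10)²) - 9/14 = (17420 + (⅙)*(1/100)) - 9/14 = (17420 + 1/600) - 9/14 = 10452001/600 - 9/14 = 73161307/4200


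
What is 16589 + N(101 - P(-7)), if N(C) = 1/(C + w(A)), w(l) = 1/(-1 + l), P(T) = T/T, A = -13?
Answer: 23208025/1399 ≈ 16589.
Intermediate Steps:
P(T) = 1
N(C) = 1/(-1/14 + C) (N(C) = 1/(C + 1/(-1 - 13)) = 1/(C + 1/(-14)) = 1/(C - 1/14) = 1/(-1/14 + C))
16589 + N(101 - P(-7)) = 16589 + 14/(-1 + 14*(101 - 1*1)) = 16589 + 14/(-1 + 14*(101 - 1)) = 16589 + 14/(-1 + 14*100) = 16589 + 14/(-1 + 1400) = 16589 + 14/1399 = 23208025/1399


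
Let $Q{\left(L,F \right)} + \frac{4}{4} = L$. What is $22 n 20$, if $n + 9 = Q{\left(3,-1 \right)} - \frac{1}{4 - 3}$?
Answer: $-3520$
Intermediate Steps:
$Q{\left(L,F \right)} = -1 + L$
$n = -8$ ($n = -9 + \left(\left(-1 + 3\right) - \frac{1}{4 - 3}\right) = -9 + \left(2 - 1^{-1}\right) = -9 + \left(2 - 1\right) = -9 + 1 = -8$)
$22 n 20 = 22 \left(-8\right) 20 = \left(-176\right) 20 = -3520$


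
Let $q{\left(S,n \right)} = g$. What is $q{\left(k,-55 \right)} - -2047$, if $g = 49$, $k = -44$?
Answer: $2096$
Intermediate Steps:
$q{\left(S,n \right)} = 49$
$q{\left(k,-55 \right)} - -2047 = 49 - -2047 = 49 + 2047 = 2096$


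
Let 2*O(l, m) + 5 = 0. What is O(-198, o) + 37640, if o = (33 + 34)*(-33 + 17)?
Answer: 75275/2 ≈ 37638.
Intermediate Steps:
o = -1072 (o = 67*(-16) = -1072)
O(l, m) = -5/2 (O(l, m) = -5/2 + (1/2)*0 = -5/2 + 0 = -5/2)
O(-198, o) + 37640 = -5/2 + 37640 = 75275/2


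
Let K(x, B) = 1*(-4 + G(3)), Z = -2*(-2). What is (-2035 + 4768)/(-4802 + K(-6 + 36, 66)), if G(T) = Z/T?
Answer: -8199/14414 ≈ -0.56882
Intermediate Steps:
Z = 4
G(T) = 4/T
K(x, B) = -8/3 (K(x, B) = 1*(-4 + 4/3) = 1*(-8/3) = -8/3)
(-2035 + 4768)/(-4802 + K(-6 + 36, 66)) = (-2035 + 4768)/(-4802 - 8/3) = 2733/(-14414/3) = 2733*(-3/14414) = -8199/14414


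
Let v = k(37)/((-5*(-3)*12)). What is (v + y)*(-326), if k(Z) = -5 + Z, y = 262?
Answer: -3846148/45 ≈ -85470.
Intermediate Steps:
v = 8/45 (v = (-5 + 37)/((-5*(-3)*12)) = 32/((15*12)) = 32/180 = 32*(1/180) = 8/45 ≈ 0.17778)
(v + y)*(-326) = (8/45 + 262)*(-326) = (11798/45)*(-326) = -3846148/45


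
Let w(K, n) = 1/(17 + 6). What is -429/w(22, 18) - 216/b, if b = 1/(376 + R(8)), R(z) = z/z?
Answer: -91299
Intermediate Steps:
w(K, n) = 1/23
R(z) = 1
b = 1/377 (b = 1/(376 + 1) = 1/377 ≈ 0.0026525)
-429/w(22, 18) - 216/b = -429/1/23 - 216/1/377 = -429*23 - 216*377 = -9867 - 81432 = -91299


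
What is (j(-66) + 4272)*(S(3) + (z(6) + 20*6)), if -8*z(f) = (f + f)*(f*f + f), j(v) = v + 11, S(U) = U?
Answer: 253020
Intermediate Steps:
j(v) = 11 + v
z(f) = -f*(f + f**2)/4 (z(f) = -(f + f)*(f*f + f)/8 = -2*f*(f**2 + f)/8 = -2*f*(f + f**2)/8 = -f*(f + f**2)/4)
(j(-66) + 4272)*(S(3) + (z(6) + 20*6)) = ((11 - 66) + 4272)*(3 + ((1/4)*6**2*(-1 - 1*6) + 20*6)) = (-55 + 4272)*(3 + ((1/4)*36*(-1 - 6) + 120)) = 4217*(3 + ((1/4)*36*(-7) + 120)) = 4217*(3 + (-63 + 120)) = 4217*(3 + 57) = 4217*60 = 253020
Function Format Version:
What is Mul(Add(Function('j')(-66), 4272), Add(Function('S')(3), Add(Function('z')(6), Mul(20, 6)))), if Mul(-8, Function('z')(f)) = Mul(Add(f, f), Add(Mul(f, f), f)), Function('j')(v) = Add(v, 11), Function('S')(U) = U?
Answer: 253020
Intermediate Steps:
Function('j')(v) = Add(11, v)
Function('z')(f) = Mul(Rational(-1, 4), f, Add(f, Pow(f, 2))) (Function('z')(f) = Mul(Rational(-1, 8), Mul(Add(f, f), Add(Mul(f, f), f))) = Mul(Rational(-1, 8), Mul(Mul(2, f), Add(Pow(f, 2), f))) = Mul(Rational(-1, 8), Mul(Mul(2, f), Add(f, Pow(f, 2)))) = Mul(Rational(-1, 8), Mul(2, f, Add(f, Pow(f, 2)))) = Mul(Rational(-1, 4), f, Add(f, Pow(f, 2))))
Mul(Add(Function('j')(-66), 4272), Add(Function('S')(3), Add(Function('z')(6), Mul(20, 6)))) = Mul(Add(Add(11, -66), 4272), Add(3, Add(Mul(Rational(1, 4), Pow(6, 2), Add(-1, Mul(-1, 6))), Mul(20, 6)))) = Mul(Add(-55, 4272), Add(3, Add(Mul(Rational(1, 4), 36, Add(-1, -6)), 120))) = Mul(4217, Add(3, Add(Mul(Rational(1, 4), 36, -7), 120))) = Mul(4217, Add(3, Add(-63, 120))) = Mul(4217, Add(3, 57)) = Mul(4217, 60) = 253020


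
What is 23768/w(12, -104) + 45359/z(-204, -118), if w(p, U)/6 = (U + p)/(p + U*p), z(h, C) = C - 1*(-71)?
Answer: 56487187/1081 ≈ 52255.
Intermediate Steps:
z(h, C) = 71 + C (z(h, C) = C + 71 = 71 + C)
w(p, U) = 6*(U + p)/(p + U*p) (w(p, U) = 6*((U + p)/(p + U*p)) = 6*(U + p)/(p + U*p))
23768/w(12, -104) + 45359/z(-204, -118) = 23768/((6*(-104 + 12)/(12*(1 - 104)))) + 45359/(71 - 118) = 23768/((6*(1/12)*(-92)/(-103))) + 45359/(-47) = 23768/((6*(1/12)*(-1/103)*(-92))) + 45359*(-1/47) = 23768/(46/103) - 45359/47 = 23768*(103/46) - 45359/47 = 1224052/23 - 45359/47 = 56487187/1081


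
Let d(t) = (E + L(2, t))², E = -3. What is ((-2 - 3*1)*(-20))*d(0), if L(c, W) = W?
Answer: 900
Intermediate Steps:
d(t) = (-3 + t)²
((-2 - 3*1)*(-20))*d(0) = ((-2 - 3*1)*(-20))*(-3 + 0)² = ((-2 - 3)*(-20))*(-3)² = -5*(-20)*9 = 100*9 = 900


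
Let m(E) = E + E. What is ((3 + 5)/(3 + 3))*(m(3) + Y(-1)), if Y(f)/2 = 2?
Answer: 40/3 ≈ 13.333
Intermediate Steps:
Y(f) = 4 (Y(f) = 2*2 = 4)
m(E) = 2*E
((3 + 5)/(3 + 3))*(m(3) + Y(-1)) = ((3 + 5)/(3 + 3))*(2*3 + 4) = (8/6)*(6 + 4) = (8*(⅙))*10 = (4/3)*10 = 40/3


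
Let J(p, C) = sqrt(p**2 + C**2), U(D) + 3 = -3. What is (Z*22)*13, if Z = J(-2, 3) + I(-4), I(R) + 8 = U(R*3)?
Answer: -4004 + 286*sqrt(13) ≈ -2972.8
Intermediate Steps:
U(D) = -6 (U(D) = -3 - 3 = -6)
I(R) = -14 (I(R) = -8 - 6 = -14)
J(p, C) = sqrt(C**2 + p**2)
Z = -14 + sqrt(13) (Z = sqrt(3**2 + (-2)**2) - 14 = sqrt(9 + 4) - 14 = sqrt(13) - 14 = -14 + sqrt(13) ≈ -10.394)
(Z*22)*13 = ((-14 + sqrt(13))*22)*13 = (-308 + 22*sqrt(13))*13 = -4004 + 286*sqrt(13)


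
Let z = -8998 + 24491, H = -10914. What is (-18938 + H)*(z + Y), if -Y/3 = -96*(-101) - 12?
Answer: 404763268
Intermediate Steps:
Y = -29052 (Y = -3*(-96*(-101) - 12) = -3*(9696 - 12) = -3*9684 = -29052)
z = 15493
(-18938 + H)*(z + Y) = (-18938 - 10914)*(15493 - 29052) = -29852*(-13559) = 404763268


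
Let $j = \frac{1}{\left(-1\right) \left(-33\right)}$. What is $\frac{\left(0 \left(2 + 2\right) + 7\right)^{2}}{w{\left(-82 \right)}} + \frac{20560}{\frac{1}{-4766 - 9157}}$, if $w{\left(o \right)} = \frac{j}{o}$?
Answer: $-286389474$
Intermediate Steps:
$j = \frac{1}{33} \approx 0.030303$
$w{\left(o \right)} = \frac{1}{33 o}$
$\frac{\left(0 \left(2 + 2\right) + 7\right)^{2}}{w{\left(-82 \right)}} + \frac{20560}{\frac{1}{-4766 - 9157}} = \frac{\left(0 \left(2 + 2\right) + 7\right)^{2}}{\frac{1}{33} \frac{1}{-82}} + \frac{20560}{\frac{1}{-4766 - 9157}} = \frac{\left(0 \cdot 4 + 7\right)^{2}}{\frac{1}{33} \left(- \frac{1}{82}\right)} + \frac{20560}{\frac{1}{-13923}} = \frac{\left(0 + 7\right)^{2}}{- \frac{1}{2706}} + \frac{20560}{- \frac{1}{13923}} = 7^{2} \left(-2706\right) + 20560 \left(-13923\right) = 49 \left(-2706\right) - 286256880 = -132594 - 286256880 = -286389474$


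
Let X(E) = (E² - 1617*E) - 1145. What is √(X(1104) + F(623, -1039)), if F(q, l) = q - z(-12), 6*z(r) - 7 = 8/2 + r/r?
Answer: 2*I*√141719 ≈ 752.91*I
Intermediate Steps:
z(r) = 2 (z(r) = 7/6 + (8/2 + r/r)/6 = 7/6 + (8*(½) + 1)/6 = 7/6 + (4 + 1)/6 = 7/6 + (⅙)*5 = 7/6 + ⅚ = 2)
F(q, l) = -2 + q (F(q, l) = q - 1*2 = q - 2 = -2 + q)
X(E) = -1145 + E² - 1617*E
√(X(1104) + F(623, -1039)) = √((-1145 + 1104² - 1617*1104) + (-2 + 623)) = √((-1145 + 1218816 - 1785168) + 621) = √(-567497 + 621) = √(-566876) = 2*I*√141719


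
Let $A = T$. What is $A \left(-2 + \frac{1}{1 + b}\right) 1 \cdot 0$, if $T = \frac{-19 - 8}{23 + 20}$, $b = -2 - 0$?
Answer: $0$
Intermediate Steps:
$b = -2$ ($b = -2 + 0 = -2$)
$T = - \frac{27}{43} \approx -0.62791$
$A = - \frac{27}{43} \approx -0.62791$
$A \left(-2 + \frac{1}{1 + b}\right) 1 \cdot 0 = - \frac{27 \left(-2 + \frac{1}{1 - 2}\right) 1}{43} \cdot 0 = - \frac{27 \left(-2 + \frac{1}{-1}\right) 1}{43} \cdot 0 = - \frac{27 \left(-2 - 1\right) 1}{43} \cdot 0 = - \frac{27 \left(\left(-3\right) 1\right)}{43} \cdot 0 = \left(- \frac{27}{43}\right) \left(-3\right) 0 = \frac{81}{43} \cdot 0 = 0$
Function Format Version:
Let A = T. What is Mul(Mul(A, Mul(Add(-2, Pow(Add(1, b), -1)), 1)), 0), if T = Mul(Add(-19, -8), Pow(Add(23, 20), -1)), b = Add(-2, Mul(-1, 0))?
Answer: 0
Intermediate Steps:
b = -2 (b = Add(-2, 0) = -2)
T = Rational(-27, 43) (T = Mul(-27, Pow(43, -1)) = Mul(-27, Rational(1, 43)) = Rational(-27, 43) ≈ -0.62791)
A = Rational(-27, 43) ≈ -0.62791
Mul(Mul(A, Mul(Add(-2, Pow(Add(1, b), -1)), 1)), 0) = Mul(Mul(Rational(-27, 43), Mul(Add(-2, Pow(Add(1, -2), -1)), 1)), 0) = Mul(Mul(Rational(-27, 43), Mul(Add(-2, Pow(-1, -1)), 1)), 0) = Mul(Mul(Rational(-27, 43), Mul(Add(-2, -1), 1)), 0) = Mul(Mul(Rational(-27, 43), Mul(-3, 1)), 0) = Mul(Mul(Rational(-27, 43), -3), 0) = Mul(Rational(81, 43), 0) = 0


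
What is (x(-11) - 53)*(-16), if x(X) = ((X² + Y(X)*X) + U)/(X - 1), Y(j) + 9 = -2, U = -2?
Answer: 1168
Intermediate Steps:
Y(j) = -11 (Y(j) = -9 - 2 = -11)
x(X) = (-2 + X² - 11*X)/(-1 + X) (x(X) = ((X² - 11*X) - 2)/(X - 1) = (-2 + X² - 11*X)/(-1 + X))
(x(-11) - 53)*(-16) = ((-2 + (-11)² - 11*(-11))/(-1 - 11) - 53)*(-16) = ((-2 + 121 + 121)/(-12) - 53)*(-16) = (-1/12*240 - 53)*(-16) = (-20 - 53)*(-16) = -73*(-16) = 1168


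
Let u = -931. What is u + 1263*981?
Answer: 1238072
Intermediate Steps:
u + 1263*981 = -931 + 1263*981 = -931 + 1239003 = 1238072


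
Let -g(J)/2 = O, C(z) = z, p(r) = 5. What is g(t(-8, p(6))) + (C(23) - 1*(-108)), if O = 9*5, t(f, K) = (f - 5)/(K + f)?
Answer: 41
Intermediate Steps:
t(f, K) = (-5 + f)/(K + f)
O = 45
g(J) = -90 (g(J) = -2*45 = -90)
g(t(-8, p(6))) + (C(23) - 1*(-108)) = -90 + (23 - 1*(-108)) = -90 + (23 + 108) = -90 + 131 = 41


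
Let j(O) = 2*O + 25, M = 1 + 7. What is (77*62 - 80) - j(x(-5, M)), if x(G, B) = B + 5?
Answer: 4643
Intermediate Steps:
M = 8
x(G, B) = 5 + B
j(O) = 25 + 2*O
(77*62 - 80) - j(x(-5, M)) = (77*62 - 80) - (25 + 2*(5 + 8)) = (4774 - 80) - (25 + 2*13) = 4694 - (25 + 26) = 4694 - 1*51 = 4694 - 51 = 4643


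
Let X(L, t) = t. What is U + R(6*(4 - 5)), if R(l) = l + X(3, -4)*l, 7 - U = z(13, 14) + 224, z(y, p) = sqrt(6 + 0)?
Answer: -199 - sqrt(6) ≈ -201.45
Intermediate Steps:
z(y, p) = sqrt(6)
U = -217 - sqrt(6) (U = 7 - (sqrt(6) + 224) = 7 - (224 + sqrt(6)) = 7 + (-224 - sqrt(6)) = -217 - sqrt(6) ≈ -219.45)
R(l) = -3*l (R(l) = l - 4*l = -3*l)
U + R(6*(4 - 5)) = (-217 - sqrt(6)) - 18*(4 - 5) = (-217 - sqrt(6)) - 18*(-1) = (-217 - sqrt(6)) - 3*(-6) = (-217 - sqrt(6)) + 18 = -199 - sqrt(6)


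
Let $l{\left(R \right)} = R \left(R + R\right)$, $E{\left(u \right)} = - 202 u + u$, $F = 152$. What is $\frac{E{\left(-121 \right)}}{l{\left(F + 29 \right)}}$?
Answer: $\frac{24321}{65522} \approx 0.37119$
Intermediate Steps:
$E{\left(u \right)} = - 201 u$
$l{\left(R \right)} = 2 R^{2}$ ($l{\left(R \right)} = R 2 R = 2 R^{2}$)
$\frac{E{\left(-121 \right)}}{l{\left(F + 29 \right)}} = \frac{\left(-201\right) \left(-121\right)}{2 \left(152 + 29\right)^{2}} = \frac{24321}{2 \cdot 181^{2}} = \frac{24321}{2 \cdot 32761} = \frac{24321}{65522}$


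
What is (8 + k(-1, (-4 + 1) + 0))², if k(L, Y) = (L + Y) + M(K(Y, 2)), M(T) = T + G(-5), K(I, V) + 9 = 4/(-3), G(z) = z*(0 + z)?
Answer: 3136/9 ≈ 348.44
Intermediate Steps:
G(z) = z² (G(z) = z*z = z²)
K(I, V) = -31/3 (K(I, V) = -9 + 4/(-3) = -9 + 4*(-⅓) = -9 - 4/3 = -31/3)
M(T) = 25 + T (M(T) = T + (-5)² = T + 25 = 25 + T)
k(L, Y) = 44/3 + L + Y (k(L, Y) = (L + Y) + (25 - 31/3) = (L + Y) + 44/3 = 44/3 + L + Y)
(8 + k(-1, (-4 + 1) + 0))² = (8 + (44/3 - 1 + ((-4 + 1) + 0)))² = (8 + (44/3 - 1 + (-3 + 0)))² = (8 + (44/3 - 1 - 3))² = (8 + 32/3)² = (56/3)² = 3136/9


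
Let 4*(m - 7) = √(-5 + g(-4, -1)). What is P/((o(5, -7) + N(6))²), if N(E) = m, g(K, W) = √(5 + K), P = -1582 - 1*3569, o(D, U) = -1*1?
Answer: -2946372/21025 + 494496*I/21025 ≈ -140.14 + 23.519*I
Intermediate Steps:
o(D, U) = -1
P = -5151 (P = -1582 - 3569 = -5151)
m = 7 + I/2 (m = 7 + √(-5 + √(5 - 4))/4 = 7 + √(-5 + √1)/4 = 7 + √(-5 + 1)/4 = 7 + √(-4)/4 = 7 + (2*I)/4 = 7 + I/2 ≈ 7.0 + 0.5*I)
N(E) = 7 + I/2
P/((o(5, -7) + N(6))²) = -5151/(-1 + (7 + I/2))² = -5151/(6 + I/2)²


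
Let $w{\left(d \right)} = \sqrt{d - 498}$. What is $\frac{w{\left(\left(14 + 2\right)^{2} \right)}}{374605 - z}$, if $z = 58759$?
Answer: $\frac{11 i \sqrt{2}}{315846} \approx 4.9253 \cdot 10^{-5} i$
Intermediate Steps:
$w{\left(d \right)} = \sqrt{-498 + d}$
$\frac{w{\left(\left(14 + 2\right)^{2} \right)}}{374605 - z} = \frac{\sqrt{-498 + \left(14 + 2\right)^{2}}}{374605 - 58759} = \frac{\sqrt{-498 + 16^{2}}}{374605 - 58759} = \frac{\sqrt{-498 + 256}}{315846} = \sqrt{-242} \cdot \frac{1}{315846} = 11 i \sqrt{2} \cdot \frac{1}{315846} = \frac{11 i \sqrt{2}}{315846}$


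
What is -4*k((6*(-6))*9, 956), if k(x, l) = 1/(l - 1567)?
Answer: 4/611 ≈ 0.0065466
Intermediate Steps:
k(x, l) = 1/(-1567 + l)
-4*k((6*(-6))*9, 956) = -4/(-1567 + 956) = -4/(-611) = -4*(-1/611) = 4/611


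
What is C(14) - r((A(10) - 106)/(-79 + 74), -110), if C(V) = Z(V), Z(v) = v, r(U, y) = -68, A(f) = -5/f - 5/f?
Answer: 82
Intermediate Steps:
A(f) = -10/f
C(V) = V
C(14) - r((A(10) - 106)/(-79 + 74), -110) = 14 - 1*(-68) = 14 + 68 = 82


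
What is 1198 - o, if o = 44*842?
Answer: -35850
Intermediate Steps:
o = 37048
1198 - o = 1198 - 1*37048 = 1198 - 37048 = -35850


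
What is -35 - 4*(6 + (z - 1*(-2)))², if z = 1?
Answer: -359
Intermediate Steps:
-35 - 4*(6 + (z - 1*(-2)))² = -35 - 4*(6 + (1 - 1*(-2)))² = -35 - 4*(6 + (1 + 2))² = -35 - 4*(6 + 3)² = -35 - 4*9² = -35 - 4*81 = -35 - 324 = -359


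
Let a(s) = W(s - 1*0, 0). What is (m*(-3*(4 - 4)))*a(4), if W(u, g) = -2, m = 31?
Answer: 0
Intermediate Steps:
a(s) = -2
(m*(-3*(4 - 4)))*a(4) = (31*(-3*(4 - 4)))*(-2) = (31*(-3*0))*(-2) = (31*0)*(-2) = 0*(-2) = 0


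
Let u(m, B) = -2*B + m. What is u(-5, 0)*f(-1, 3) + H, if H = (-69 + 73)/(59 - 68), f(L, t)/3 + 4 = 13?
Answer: -1219/9 ≈ -135.44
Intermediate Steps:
u(m, B) = m - 2*B
f(L, t) = 27 (f(L, t) = -12 + 3*13 = -12 + 39 = 27)
H = -4/9 (H = 4/(-9) = 4*(-⅑) = -4/9 ≈ -0.44444)
u(-5, 0)*f(-1, 3) + H = (-5 - 2*0)*27 - 4/9 = (-5 + 0)*27 - 4/9 = -5*27 - 4/9 = -135 - 4/9 = -1219/9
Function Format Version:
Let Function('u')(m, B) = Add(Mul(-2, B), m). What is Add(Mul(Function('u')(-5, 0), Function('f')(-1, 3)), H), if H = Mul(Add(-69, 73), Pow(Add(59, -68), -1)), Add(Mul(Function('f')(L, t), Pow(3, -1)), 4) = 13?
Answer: Rational(-1219, 9) ≈ -135.44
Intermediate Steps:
Function('u')(m, B) = Add(m, Mul(-2, B))
Function('f')(L, t) = 27 (Function('f')(L, t) = Add(-12, Mul(3, 13)) = Add(-12, 39) = 27)
H = Rational(-4, 9) (H = Mul(4, Pow(-9, -1)) = Mul(4, Rational(-1, 9)) = Rational(-4, 9) ≈ -0.44444)
Add(Mul(Function('u')(-5, 0), Function('f')(-1, 3)), H) = Add(Mul(Add(-5, Mul(-2, 0)), 27), Rational(-4, 9)) = Add(Mul(Add(-5, 0), 27), Rational(-4, 9)) = Add(Mul(-5, 27), Rational(-4, 9)) = Add(-135, Rational(-4, 9)) = Rational(-1219, 9)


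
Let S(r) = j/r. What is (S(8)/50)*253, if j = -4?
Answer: -253/100 ≈ -2.5300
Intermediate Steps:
S(r) = -4/r
(S(8)/50)*253 = (-4/8/50)*253 = (-4*⅛*(1/50))*253 = -½*1/50*253 = -1/100*253 = -253/100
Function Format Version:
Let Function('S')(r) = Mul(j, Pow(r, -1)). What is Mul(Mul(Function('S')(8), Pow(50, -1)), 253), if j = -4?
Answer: Rational(-253, 100) ≈ -2.5300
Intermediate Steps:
Function('S')(r) = Mul(-4, Pow(r, -1))
Mul(Mul(Function('S')(8), Pow(50, -1)), 253) = Mul(Mul(Mul(-4, Pow(8, -1)), Pow(50, -1)), 253) = Mul(Mul(Mul(-4, Rational(1, 8)), Rational(1, 50)), 253) = Mul(Mul(Rational(-1, 2), Rational(1, 50)), 253) = Mul(Rational(-1, 100), 253) = Rational(-253, 100)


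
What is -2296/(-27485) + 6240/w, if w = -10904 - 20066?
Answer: -10039928/85121045 ≈ -0.11795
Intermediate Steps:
w = -30970
-2296/(-27485) + 6240/w = -2296/(-27485) + 6240/(-30970) = -2296*(-1/27485) + 6240*(-1/30970) = 2296/27485 - 624/3097 = -10039928/85121045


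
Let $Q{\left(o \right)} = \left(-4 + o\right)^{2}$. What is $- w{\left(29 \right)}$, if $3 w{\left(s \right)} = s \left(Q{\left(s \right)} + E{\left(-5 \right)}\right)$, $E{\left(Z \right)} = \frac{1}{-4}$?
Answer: $- \frac{24157}{4} \approx -6039.3$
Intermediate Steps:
$E{\left(Z \right)} = - \frac{1}{4}$
$w{\left(s \right)} = \frac{s \left(- \frac{1}{4} + \left(-4 + s\right)^{2}\right)}{3}$ ($w{\left(s \right)} = \frac{s \left(\left(-4 + s\right)^{2} - \frac{1}{4}\right)}{3} = \frac{s \left(- \frac{1}{4} + \left(-4 + s\right)^{2}\right)}{3}$)
$- w{\left(29 \right)} = - \frac{29 \left(-1 + 4 \left(-4 + 29\right)^{2}\right)}{12} = - \frac{29 \left(-1 + 4 \cdot 25^{2}\right)}{12} = - \frac{29 \left(-1 + 4 \cdot 625\right)}{12} = - \frac{29 \left(-1 + 2500\right)}{12} = - \frac{29 \cdot 2499}{12} = \left(-1\right) \frac{24157}{4} = - \frac{24157}{4}$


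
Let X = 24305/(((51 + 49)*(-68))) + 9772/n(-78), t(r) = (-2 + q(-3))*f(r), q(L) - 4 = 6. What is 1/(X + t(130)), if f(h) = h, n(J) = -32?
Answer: 1360/994229 ≈ 0.0013679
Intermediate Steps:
q(L) = 10 (q(L) = 4 + 6 = 10)
t(r) = 8*r (t(r) = (-2 + 10)*r = 8*r)
X = -420171/1360 (X = 24305/(((51 + 49)*(-68))) + 9772/(-32) = 24305/((100*(-68))) + 9772*(-1/32) = 24305/(-6800) - 2443/8 = 24305*(-1/6800) - 2443/8 = -4861/1360 - 2443/8 = -420171/1360 ≈ -308.95)
1/(X + t(130)) = 1/(-420171/1360 + 8*130) = 1/(-420171/1360 + 1040) = 1/(994229/1360) = 1360/994229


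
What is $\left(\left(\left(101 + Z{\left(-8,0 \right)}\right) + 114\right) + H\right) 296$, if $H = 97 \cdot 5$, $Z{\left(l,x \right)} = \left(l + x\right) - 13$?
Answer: $200984$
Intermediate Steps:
$Z{\left(l,x \right)} = -13 + l + x$
$H = 485$
$\left(\left(\left(101 + Z{\left(-8,0 \right)}\right) + 114\right) + H\right) 296 = \left(\left(\left(101 - 21\right) + 114\right) + 485\right) 296 = \left(\left(80 + 114\right) + 485\right) 296 = \left(194 + 485\right) 296 = 679 \cdot 296 = 200984$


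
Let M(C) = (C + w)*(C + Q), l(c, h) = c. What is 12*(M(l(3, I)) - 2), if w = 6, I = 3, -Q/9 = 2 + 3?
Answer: -4560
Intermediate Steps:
Q = -45 (Q = -9*(2 + 3) = -9*5 = -45)
M(C) = (-45 + C)*(6 + C) (M(C) = (C + 6)*(C - 45) = (6 + C)*(-45 + C) = (-45 + C)*(6 + C))
12*(M(l(3, I)) - 2) = 12*((-270 + 3**2 - 39*3) - 2) = 12*((-270 + 9 - 117) - 2) = 12*(-378 - 2) = 12*(-380) = -4560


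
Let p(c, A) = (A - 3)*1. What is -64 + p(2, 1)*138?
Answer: -340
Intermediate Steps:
p(c, A) = -3 + A (p(c, A) = (-3 + A)*1 = -3 + A)
-64 + p(2, 1)*138 = -64 + (-3 + 1)*138 = -64 - 2*138 = -64 - 276 = -340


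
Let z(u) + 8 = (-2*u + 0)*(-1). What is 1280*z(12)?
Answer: 20480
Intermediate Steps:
z(u) = -8 + 2*u (z(u) = -8 + (-2*u + 0)*(-1) = -8 - 2*u*(-1) = -8 + 2*u)
1280*z(12) = 1280*(-8 + 2*12) = 1280*(-8 + 24) = 1280*16 = 20480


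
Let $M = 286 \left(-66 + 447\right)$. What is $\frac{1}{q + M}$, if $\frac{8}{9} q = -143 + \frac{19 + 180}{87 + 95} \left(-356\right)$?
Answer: $\frac{728}{78891333} \approx 9.2279 \cdot 10^{-6}$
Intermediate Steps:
$q = - \frac{435915}{728}$ ($q = \frac{9 \left(-143 + \frac{19 + 180}{87 + 95} \left(-356\right)\right)}{8} = \frac{9 \left(-143 + \frac{199}{182} \left(-356\right)\right)}{8} = \frac{9 \left(-143 - \frac{35422}{91}\right)}{8} = \frac{9}{8} \left(- \frac{48435}{91}\right) = - \frac{435915}{728} \approx -598.78$)
$M = 108966$ ($M = 286 \cdot 381 = 108966$)
$\frac{1}{q + M} = \frac{1}{- \frac{435915}{728} + 108966} = \frac{1}{\frac{78891333}{728}} = \frac{728}{78891333}$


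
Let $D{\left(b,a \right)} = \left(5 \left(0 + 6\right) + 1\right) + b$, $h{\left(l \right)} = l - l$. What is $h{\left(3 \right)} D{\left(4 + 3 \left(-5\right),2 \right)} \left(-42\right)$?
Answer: $0$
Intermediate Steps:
$h{\left(l \right)} = 0$
$D{\left(b,a \right)} = 31 + b$ ($D{\left(b,a \right)} = \left(5 \cdot 6 + 1\right) + b = \left(30 + 1\right) + b = 31 + b$)
$h{\left(3 \right)} D{\left(4 + 3 \left(-5\right),2 \right)} \left(-42\right) = 0 \left(31 + \left(4 + 3 \left(-5\right)\right)\right) \left(-42\right) = 0 \left(31 + \left(4 - 15\right)\right) \left(-42\right) = 0 \left(31 - 11\right) \left(-42\right) = 0 \cdot 20 \left(-42\right) = 0 \left(-42\right) = 0$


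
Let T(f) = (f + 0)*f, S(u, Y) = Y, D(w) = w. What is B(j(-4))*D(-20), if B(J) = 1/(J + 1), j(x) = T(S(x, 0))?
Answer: -20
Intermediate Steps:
T(f) = f² (T(f) = f*f = f²)
j(x) = 0 (j(x) = 0² = 0)
B(J) = 1/(1 + J)
B(j(-4))*D(-20) = -20/(1 + 0) = -20/1 = 1*(-20) = -20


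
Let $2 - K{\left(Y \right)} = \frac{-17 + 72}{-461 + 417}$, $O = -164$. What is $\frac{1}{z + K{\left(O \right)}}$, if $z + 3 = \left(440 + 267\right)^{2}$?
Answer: $\frac{4}{1999397} \approx 2.0006 \cdot 10^{-6}$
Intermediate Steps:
$K{\left(Y \right)} = \frac{13}{4}$ ($K{\left(Y \right)} = 2 - \frac{-17 + 72}{-461 + 417} = 2 - \frac{55}{-44} = 2 - 55 \left(- \frac{1}{44}\right) = 2 - - \frac{5}{4} = 2 + \frac{5}{4} = \frac{13}{4}$)
$z = 499846$ ($z = -3 + \left(440 + 267\right)^{2} = -3 + 707^{2} = -3 + 499849 = 499846$)
$\frac{1}{z + K{\left(O \right)}} = \frac{1}{499846 + \frac{13}{4}} = \frac{1}{\frac{1999397}{4}} = \frac{4}{1999397}$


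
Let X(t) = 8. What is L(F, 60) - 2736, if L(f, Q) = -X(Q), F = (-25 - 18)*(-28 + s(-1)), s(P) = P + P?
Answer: -2744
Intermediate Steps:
s(P) = 2*P
F = 1290 (F = (-25 - 18)*(-28 + 2*(-1)) = -43*(-28 - 2) = -43*(-30) = 1290)
L(f, Q) = -8 (L(f, Q) = -1*8 = -8)
L(F, 60) - 2736 = -8 - 2736 = -2744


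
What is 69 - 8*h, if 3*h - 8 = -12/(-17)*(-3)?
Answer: 2719/51 ≈ 53.314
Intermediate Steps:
h = 100/51 (h = 8/3 + (-12/(-17)*(-3))/3 = 8/3 + (-12*(-1/17)*(-3))/3 = 8/3 + ((12/17)*(-3))/3 = 8/3 + (⅓)*(-36/17) = 8/3 - 12/17 = 100/51 ≈ 1.9608)
69 - 8*h = 69 - 8*100/51 = 69 - 800/51 = 2719/51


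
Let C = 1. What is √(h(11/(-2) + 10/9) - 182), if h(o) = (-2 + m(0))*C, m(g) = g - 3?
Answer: I*√187 ≈ 13.675*I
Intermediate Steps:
m(g) = -3 + g
h(o) = -5 (h(o) = (-2 + (-3 + 0))*1 = (-2 - 3)*1 = -5*1 = -5)
√(h(11/(-2) + 10/9) - 182) = √(-5 - 182) = √(-187) = I*√187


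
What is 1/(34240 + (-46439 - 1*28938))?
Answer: -1/41137 ≈ -2.4309e-5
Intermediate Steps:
1/(34240 + (-46439 - 1*28938)) = 1/(34240 + (-46439 - 28938)) = 1/(34240 - 75377) = 1/(-41137) = -1/41137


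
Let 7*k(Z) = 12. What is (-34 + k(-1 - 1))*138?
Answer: -31188/7 ≈ -4455.4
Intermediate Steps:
k(Z) = 12/7 (k(Z) = (1/7)*12 = 12/7)
(-34 + k(-1 - 1))*138 = (-34 + 12/7)*138 = -226/7*138 = -31188/7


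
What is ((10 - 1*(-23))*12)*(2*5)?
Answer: 3960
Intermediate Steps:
((10 - 1*(-23))*12)*(2*5) = ((10 + 23)*12)*10 = (33*12)*10 = 396*10 = 3960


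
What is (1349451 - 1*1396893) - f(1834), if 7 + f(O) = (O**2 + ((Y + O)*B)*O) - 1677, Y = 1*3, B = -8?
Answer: 23543150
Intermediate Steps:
Y = 3
f(O) = -1684 + O**2 + O*(-24 - 8*O) (f(O) = -7 + ((O**2 + ((3 + O)*(-8))*O) - 1677) = -7 + ((O**2 + (-24 - 8*O)*O) - 1677) = -7 + ((O**2 + O*(-24 - 8*O)) - 1677) = -7 + (-1677 + O**2 + O*(-24 - 8*O)) = -1684 + O**2 + O*(-24 - 8*O))
(1349451 - 1*1396893) - f(1834) = (1349451 - 1*1396893) - (-1684 - 24*1834 - 7*1834**2) = (1349451 - 1396893) - (-1684 - 44016 - 7*3363556) = -47442 - (-1684 - 44016 - 23544892) = -47442 - 1*(-23590592) = -47442 + 23590592 = 23543150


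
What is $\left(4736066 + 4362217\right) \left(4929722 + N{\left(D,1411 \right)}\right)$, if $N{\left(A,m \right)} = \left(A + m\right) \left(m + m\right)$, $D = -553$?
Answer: $66881460136434$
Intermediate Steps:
$N{\left(A,m \right)} = 2 m \left(A + m\right)$ ($N{\left(A,m \right)} = \left(A + m\right) 2 m = 2 m \left(A + m\right)$)
$\left(4736066 + 4362217\right) \left(4929722 + N{\left(D,1411 \right)}\right) = \left(4736066 + 4362217\right) \left(4929722 + 2 \cdot 1411 \left(-553 + 1411\right)\right) = 9098283 \left(4929722 + 2 \cdot 1411 \cdot 858\right) = 9098283 \left(4929722 + 2421276\right) = 9098283 \cdot 7350998 = 66881460136434$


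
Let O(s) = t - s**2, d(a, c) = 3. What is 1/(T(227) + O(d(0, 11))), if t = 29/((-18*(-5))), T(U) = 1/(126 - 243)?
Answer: -1170/10163 ≈ -0.11512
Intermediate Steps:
T(U) = -1/117 (T(U) = 1/(-117) = -1/117)
t = 29/90 ≈ 0.32222
O(s) = 29/90 - s**2
1/(T(227) + O(d(0, 11))) = 1/(-1/117 + (29/90 - 1*3**2)) = 1/(-1/117 + (29/90 - 1*9)) = 1/(-1/117 + (29/90 - 9)) = 1/(-1/117 - 781/90) = 1/(-10163/1170) = -1170/10163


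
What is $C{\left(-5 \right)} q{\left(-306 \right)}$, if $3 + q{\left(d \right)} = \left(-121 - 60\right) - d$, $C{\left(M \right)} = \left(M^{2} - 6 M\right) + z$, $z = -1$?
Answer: $6588$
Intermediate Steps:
$C{\left(M \right)} = -1 + M^{2} - 6 M$ ($C{\left(M \right)} = \left(M^{2} - 6 M\right) - 1 = -1 + M^{2} - 6 M$)
$q{\left(d \right)} = -184 - d$ ($q{\left(d \right)} = -3 - \left(181 + d\right) = -184 - d$)
$C{\left(-5 \right)} q{\left(-306 \right)} = \left(-1 + \left(-5\right)^{2} - -30\right) \left(-184 - -306\right) = \left(-1 + 25 + 30\right) \left(-184 + 306\right) = 54 \cdot 122 = 6588$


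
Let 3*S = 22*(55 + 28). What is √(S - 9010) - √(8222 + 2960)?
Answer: -√11182 + 2*I*√18903/3 ≈ -105.74 + 91.659*I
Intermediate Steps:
S = 1826/3 (S = (22*(55 + 28))/3 = (22*83)/3 = (⅓)*1826 = 1826/3 ≈ 608.67)
√(S - 9010) - √(8222 + 2960) = √(1826/3 - 9010) - √(8222 + 2960) = √(-25204/3) - √11182 = 2*I*√18903/3 - √11182 = -√11182 + 2*I*√18903/3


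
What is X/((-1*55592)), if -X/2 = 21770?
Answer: 10885/13898 ≈ 0.78321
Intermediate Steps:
X = -43540 (X = -2*21770 = -43540)
X/((-1*55592)) = -43540/((-1*55592)) = -43540/(-55592) = -43540*(-1/55592) = 10885/13898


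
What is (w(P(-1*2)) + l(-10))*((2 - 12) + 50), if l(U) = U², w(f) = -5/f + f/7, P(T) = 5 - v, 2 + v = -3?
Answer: 28260/7 ≈ 4037.1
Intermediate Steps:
v = -5 (v = -2 - 3 = -5)
P(T) = 10 (P(T) = 5 - 1*(-5) = 5 + 5 = 10)
w(f) = -5/f + f/7 (w(f) = -5/f + f*(⅐) = -5/f + f/7)
(w(P(-1*2)) + l(-10))*((2 - 12) + 50) = ((-5/10 + (⅐)*10) + (-10)²)*((2 - 12) + 50) = ((-5*⅒ + 10/7) + 100)*(-10 + 50) = ((-½ + 10/7) + 100)*40 = (13/14 + 100)*40 = (1413/14)*40 = 28260/7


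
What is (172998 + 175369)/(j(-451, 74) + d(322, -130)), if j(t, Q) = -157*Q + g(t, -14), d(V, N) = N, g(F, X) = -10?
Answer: -348367/11758 ≈ -29.628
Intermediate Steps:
j(t, Q) = -10 - 157*Q (j(t, Q) = -157*Q - 10 = -10 - 157*Q)
(172998 + 175369)/(j(-451, 74) + d(322, -130)) = (172998 + 175369)/((-10 - 157*74) - 130) = 348367/((-10 - 11618) - 130) = 348367/(-11628 - 130) = 348367/(-11758) = 348367*(-1/11758) = -348367/11758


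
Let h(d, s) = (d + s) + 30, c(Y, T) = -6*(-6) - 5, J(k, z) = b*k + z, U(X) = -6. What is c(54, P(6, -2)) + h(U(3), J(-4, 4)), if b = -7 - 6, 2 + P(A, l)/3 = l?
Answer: 111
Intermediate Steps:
P(A, l) = -6 + 3*l
b = -13
J(k, z) = z - 13*k (J(k, z) = -13*k + z = z - 13*k)
c(Y, T) = 31 (c(Y, T) = 36 - 5 = 31)
h(d, s) = 30 + d + s
c(54, P(6, -2)) + h(U(3), J(-4, 4)) = 31 + (30 - 6 + (4 - 13*(-4))) = 31 + (30 - 6 + (4 + 52)) = 31 + (30 - 6 + 56) = 31 + 80 = 111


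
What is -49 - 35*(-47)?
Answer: 1596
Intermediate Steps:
-49 - 35*(-47) = -49 + 1645 = 1596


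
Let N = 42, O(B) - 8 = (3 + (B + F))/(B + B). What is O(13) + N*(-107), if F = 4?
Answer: -58308/13 ≈ -4485.2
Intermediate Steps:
O(B) = 8 + (7 + B)/(2*B) (O(B) = 8 + (3 + (B + 4))/(B + B) = 8 + (3 + (4 + B))/((2*B)) = 8 + (7 + B)*(1/(2*B)) = 8 + (7 + B)/(2*B))
O(13) + N*(-107) = (½)*(7 + 17*13)/13 + 42*(-107) = (½)*(1/13)*(7 + 221) - 4494 = (½)*(1/13)*228 - 4494 = 114/13 - 4494 = -58308/13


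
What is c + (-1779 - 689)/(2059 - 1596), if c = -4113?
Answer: -1906787/463 ≈ -4118.3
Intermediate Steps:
c + (-1779 - 689)/(2059 - 1596) = -4113 + (-1779 - 689)/(2059 - 1596) = -4113 - 2468/463 = -1906787/463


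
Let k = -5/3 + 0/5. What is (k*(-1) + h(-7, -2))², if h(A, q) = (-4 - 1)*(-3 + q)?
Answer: 6400/9 ≈ 711.11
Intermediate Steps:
k = -5/3 (k = -5*⅓ + 0*(⅕) = -5/3 + 0 = -5/3 ≈ -1.6667)
h(A, q) = 15 - 5*q (h(A, q) = -5*(-3 + q) = 15 - 5*q)
(k*(-1) + h(-7, -2))² = (-5/3*(-1) + (15 - 5*(-2)))² = (5/3 + (15 + 10))² = (5/3 + 25)² = (80/3)² = 6400/9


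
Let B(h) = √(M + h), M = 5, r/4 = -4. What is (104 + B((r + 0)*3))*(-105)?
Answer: -10920 - 105*I*√43 ≈ -10920.0 - 688.53*I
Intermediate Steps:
r = -16 (r = 4*(-4) = -16)
B(h) = √(5 + h)
(104 + B((r + 0)*3))*(-105) = (104 + √(5 + (-16 + 0)*3))*(-105) = (104 + √(5 - 16*3))*(-105) = (104 + √(5 - 48))*(-105) = (104 + √(-43))*(-105) = (104 + I*√43)*(-105) = -10920 - 105*I*√43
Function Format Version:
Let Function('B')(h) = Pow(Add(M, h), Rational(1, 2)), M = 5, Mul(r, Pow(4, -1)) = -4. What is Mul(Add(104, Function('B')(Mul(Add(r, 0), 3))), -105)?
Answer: Add(-10920, Mul(-105, I, Pow(43, Rational(1, 2)))) ≈ Add(-10920., Mul(-688.53, I))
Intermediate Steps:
r = -16 (r = Mul(4, -4) = -16)
Function('B')(h) = Pow(Add(5, h), Rational(1, 2))
Mul(Add(104, Function('B')(Mul(Add(r, 0), 3))), -105) = Mul(Add(104, Pow(Add(5, Mul(Add(-16, 0), 3)), Rational(1, 2))), -105) = Mul(Add(104, Pow(Add(5, Mul(-16, 3)), Rational(1, 2))), -105) = Mul(Add(104, Pow(Add(5, -48), Rational(1, 2))), -105) = Mul(Add(104, Pow(-43, Rational(1, 2))), -105) = Mul(Add(104, Mul(I, Pow(43, Rational(1, 2)))), -105) = Add(-10920, Mul(-105, I, Pow(43, Rational(1, 2))))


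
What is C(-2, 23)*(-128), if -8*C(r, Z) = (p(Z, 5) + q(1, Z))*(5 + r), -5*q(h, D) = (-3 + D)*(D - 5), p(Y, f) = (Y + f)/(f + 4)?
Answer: -9920/3 ≈ -3306.7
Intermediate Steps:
p(Y, f) = (Y + f)/(4 + f)
q(h, D) = -(-5 + D)*(-3 + D)/5 (q(h, D) = -(-3 + D)*(D - 5)/5 = -(-3 + D)*(-5 + D)/5 = -(-5 + D)*(-3 + D)/5)
C(r, Z) = -(5 + r)*(-22/9 - Z²/5 + 77*Z/45)/8 (C(r, Z) = -((Z + 5)/(4 + 5) + (-3 - Z²/5 + 8*Z/5))*(5 + r)/8 = -((5 + Z)/9 + (-3 - Z²/5 + 8*Z/5))*(5 + r)/8 = -((5/9 + Z/9) + (-3 - Z²/5 + 8*Z/5))*(5 + r)/8 = -(-22/9 - Z²/5 + 77*Z/45)*(5 + r)/8 = -(5 + r)*(-22/9 - Z²/5 + 77*Z/45)/8)
C(-2, 23)*(-128) = (55/36 - 77/72*23 + (⅛)*23² + (11/36)*(-2) - 77/360*23*(-2) + (1/40)*(-2)*23²)*(-128) = (55/36 - 1771/72 + (⅛)*529 - 11/18 + 1771/180 + (1/40)*(-2)*529)*(-128) = (55/36 - 1771/72 + 529/8 - 11/18 + 1771/180 - 529/20)*(-128) = (155/6)*(-128) = -9920/3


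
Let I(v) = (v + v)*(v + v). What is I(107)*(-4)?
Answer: -183184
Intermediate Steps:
I(v) = 4*v² (I(v) = (2*v)*(2*v) = 4*v²)
I(107)*(-4) = (4*107²)*(-4) = (4*11449)*(-4) = 45796*(-4) = -183184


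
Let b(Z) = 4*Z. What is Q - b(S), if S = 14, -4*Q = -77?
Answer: -147/4 ≈ -36.750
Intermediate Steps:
Q = 77/4 (Q = -¼*(-77) = 77/4 ≈ 19.250)
Q - b(S) = 77/4 - 4*14 = 77/4 - 1*56 = 77/4 - 56 = -147/4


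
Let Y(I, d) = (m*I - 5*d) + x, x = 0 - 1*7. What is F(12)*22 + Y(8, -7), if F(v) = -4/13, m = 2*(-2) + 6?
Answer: 484/13 ≈ 37.231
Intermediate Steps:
x = -7 (x = 0 - 7 = -7)
m = 2 (m = -4 + 6 = 2)
F(v) = -4/13 (F(v) = -4*1/13 = -4/13)
Y(I, d) = -7 - 5*d + 2*I (Y(I, d) = (2*I - 5*d) - 7 = (-5*d + 2*I) - 7 = -7 - 5*d + 2*I)
F(12)*22 + Y(8, -7) = -4/13*22 + (-7 - 5*(-7) + 2*8) = -88/13 + (-7 + 35 + 16) = -88/13 + 44 = 484/13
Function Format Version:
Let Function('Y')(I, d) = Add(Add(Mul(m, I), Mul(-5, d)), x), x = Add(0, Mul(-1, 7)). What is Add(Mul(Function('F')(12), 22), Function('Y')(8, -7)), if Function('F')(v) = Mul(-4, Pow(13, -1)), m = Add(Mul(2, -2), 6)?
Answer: Rational(484, 13) ≈ 37.231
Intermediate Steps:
x = -7 (x = Add(0, -7) = -7)
m = 2 (m = Add(-4, 6) = 2)
Function('F')(v) = Rational(-4, 13) (Function('F')(v) = Mul(-4, Rational(1, 13)) = Rational(-4, 13))
Function('Y')(I, d) = Add(-7, Mul(-5, d), Mul(2, I)) (Function('Y')(I, d) = Add(Add(Mul(2, I), Mul(-5, d)), -7) = Add(Add(Mul(-5, d), Mul(2, I)), -7) = Add(-7, Mul(-5, d), Mul(2, I)))
Add(Mul(Function('F')(12), 22), Function('Y')(8, -7)) = Add(Mul(Rational(-4, 13), 22), Add(-7, Mul(-5, -7), Mul(2, 8))) = Add(Rational(-88, 13), Add(-7, 35, 16)) = Add(Rational(-88, 13), 44) = Rational(484, 13)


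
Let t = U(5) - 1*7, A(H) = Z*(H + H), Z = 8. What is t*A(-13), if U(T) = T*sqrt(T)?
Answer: 1456 - 1040*sqrt(5) ≈ -869.51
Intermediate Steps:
U(T) = T**(3/2)
A(H) = 16*H (A(H) = 8*(H + H) = 8*(2*H) = 16*H)
t = -7 + 5*sqrt(5) (t = 5**(3/2) - 1*7 = 5*sqrt(5) - 7 = -7 + 5*sqrt(5) ≈ 4.1803)
t*A(-13) = (-7 + 5*sqrt(5))*(16*(-13)) = (-7 + 5*sqrt(5))*(-208) = 1456 - 1040*sqrt(5)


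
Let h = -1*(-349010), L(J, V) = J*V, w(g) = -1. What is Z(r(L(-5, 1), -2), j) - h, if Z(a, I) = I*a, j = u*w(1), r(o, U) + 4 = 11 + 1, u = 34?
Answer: -349282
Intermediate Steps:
r(o, U) = 8 (r(o, U) = -4 + (11 + 1) = -4 + 12 = 8)
h = 349010
j = -34 (j = 34*(-1) = -34)
Z(r(L(-5, 1), -2), j) - h = -34*8 - 1*349010 = -272 - 349010 = -349282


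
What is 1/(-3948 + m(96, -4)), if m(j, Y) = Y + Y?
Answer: -1/3956 ≈ -0.00025278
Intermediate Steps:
m(j, Y) = 2*Y
1/(-3948 + m(96, -4)) = 1/(-3948 + 2*(-4)) = 1/(-3948 - 8) = 1/(-3956) = -1/3956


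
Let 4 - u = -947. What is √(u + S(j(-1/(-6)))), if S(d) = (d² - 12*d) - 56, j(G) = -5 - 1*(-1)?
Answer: √959 ≈ 30.968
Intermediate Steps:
u = 951 (u = 4 - 1*(-947) = 4 + 947 = 951)
j(G) = -4 (j(G) = -5 + 1 = -4)
S(d) = -56 + d² - 12*d
√(u + S(j(-1/(-6)))) = √(951 + (-56 + (-4)² - 12*(-4))) = √(951 + (-56 + 16 + 48)) = √(951 + 8) = √959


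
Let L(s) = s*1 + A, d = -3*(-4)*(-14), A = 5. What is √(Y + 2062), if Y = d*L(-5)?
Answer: √2062 ≈ 45.409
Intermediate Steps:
d = -168 (d = 12*(-14) = -168)
L(s) = 5 + s (L(s) = s*1 + 5 = s + 5 = 5 + s)
Y = 0 (Y = -168*(5 - 5) = -168*0 = 0)
√(Y + 2062) = √(0 + 2062) = √2062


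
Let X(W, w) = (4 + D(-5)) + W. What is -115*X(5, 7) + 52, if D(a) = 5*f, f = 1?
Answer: -1558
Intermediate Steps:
D(a) = 5 (D(a) = 5*1 = 5)
X(W, w) = 9 + W (X(W, w) = (4 + 5) + W = 9 + W)
-115*X(5, 7) + 52 = -115*(9 + 5) + 52 = -115*14 + 52 = -1610 + 52 = -1558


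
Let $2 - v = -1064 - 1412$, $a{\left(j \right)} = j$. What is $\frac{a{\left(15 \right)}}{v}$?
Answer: $\frac{5}{826} \approx 0.0060533$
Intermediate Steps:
$v = 2478$ ($v = 2 - \left(-1064 - 1412\right) = 2 - -2476 = 2 + 2476 = 2478$)
$\frac{a{\left(15 \right)}}{v} = \frac{15}{2478} = 15 \cdot \frac{1}{2478} = \frac{5}{826}$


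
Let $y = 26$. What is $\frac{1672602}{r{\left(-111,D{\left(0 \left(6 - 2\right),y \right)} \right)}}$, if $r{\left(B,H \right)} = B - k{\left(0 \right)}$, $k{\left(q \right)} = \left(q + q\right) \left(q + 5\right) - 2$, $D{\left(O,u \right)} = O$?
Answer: $- \frac{1672602}{109} \approx -15345.0$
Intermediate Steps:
$k{\left(q \right)} = -2 + 2 q \left(5 + q\right)$ ($k{\left(q \right)} = 2 q \left(5 + q\right) - 2 = -2 + 2 q \left(5 + q\right)$)
$r{\left(B,H \right)} = 2 + B$ ($r{\left(B,H \right)} = B - \left(-2 + 2 \cdot 0^{2} + 10 \cdot 0\right) = B - \left(-2 + 2 \cdot 0 + 0\right) = B - \left(-2 + 0 + 0\right) = B - -2 = B + 2 = 2 + B$)
$\frac{1672602}{r{\left(-111,D{\left(0 \left(6 - 2\right),y \right)} \right)}} = \frac{1672602}{2 - 111} = \frac{1672602}{-109} = 1672602 \left(- \frac{1}{109}\right) = - \frac{1672602}{109}$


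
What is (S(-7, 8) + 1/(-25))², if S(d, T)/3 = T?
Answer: 358801/625 ≈ 574.08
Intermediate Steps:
S(d, T) = 3*T
(S(-7, 8) + 1/(-25))² = (3*8 + 1/(-25))² = (24 - 1/25)² = (599/25)² = 358801/625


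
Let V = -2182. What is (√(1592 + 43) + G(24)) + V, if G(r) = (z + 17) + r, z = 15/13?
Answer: -27818/13 + √1635 ≈ -2099.4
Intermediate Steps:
z = 15/13 (z = 15*(1/13) = 15/13 ≈ 1.1538)
G(r) = 236/13 + r (G(r) = (15/13 + 17) + r = 236/13 + r)
(√(1592 + 43) + G(24)) + V = (√(1592 + 43) + (236/13 + 24)) - 2182 = (√1635 + 548/13) - 2182 = (548/13 + √1635) - 2182 = -27818/13 + √1635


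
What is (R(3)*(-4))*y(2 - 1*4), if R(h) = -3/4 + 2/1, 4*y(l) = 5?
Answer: -25/4 ≈ -6.2500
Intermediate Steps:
y(l) = 5/4 (y(l) = (1/4)*5 = 5/4)
R(h) = 5/4 (R(h) = -3*1/4 + 2*1 = -3/4 + 2 = 5/4)
(R(3)*(-4))*y(2 - 1*4) = ((5/4)*(-4))*(5/4) = -5*5/4 = -25/4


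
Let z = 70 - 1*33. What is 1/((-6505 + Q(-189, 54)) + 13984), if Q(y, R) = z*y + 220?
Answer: 1/706 ≈ 0.0014164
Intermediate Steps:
z = 37 (z = 70 - 33 = 37)
Q(y, R) = 220 + 37*y (Q(y, R) = 37*y + 220 = 220 + 37*y)
1/((-6505 + Q(-189, 54)) + 13984) = 1/((-6505 + (220 + 37*(-189))) + 13984) = 1/((-6505 + (220 - 6993)) + 13984) = 1/((-6505 - 6773) + 13984) = 1/(-13278 + 13984) = 1/706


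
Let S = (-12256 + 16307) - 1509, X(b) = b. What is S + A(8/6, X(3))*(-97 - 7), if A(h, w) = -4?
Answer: 2958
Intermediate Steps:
S = 2542 (S = 4051 - 1509 = 2542)
S + A(8/6, X(3))*(-97 - 7) = 2542 - 4*(-97 - 7) = 2542 - 4*(-104) = 2542 + 416 = 2958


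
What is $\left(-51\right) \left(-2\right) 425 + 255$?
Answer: $43605$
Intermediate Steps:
$\left(-51\right) \left(-2\right) 425 + 255 = 102 \cdot 425 + 255 = 43350 + 255 = 43605$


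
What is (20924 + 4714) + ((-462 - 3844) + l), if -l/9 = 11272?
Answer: -80116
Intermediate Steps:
l = -101448 (l = -9*11272 = -101448)
(20924 + 4714) + ((-462 - 3844) + l) = (20924 + 4714) + ((-462 - 3844) - 101448) = 25638 + (-4306 - 101448) = 25638 - 105754 = -80116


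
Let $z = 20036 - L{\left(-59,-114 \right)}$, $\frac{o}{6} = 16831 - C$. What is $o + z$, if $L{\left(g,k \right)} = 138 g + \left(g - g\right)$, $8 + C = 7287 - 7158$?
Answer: $128438$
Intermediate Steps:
$C = 121$ ($C = -8 + \left(7287 - 7158\right) = -8 + 129 = 121$)
$L{\left(g,k \right)} = 138 g$ ($L{\left(g,k \right)} = 138 g + 0 = 138 g$)
$o = 100260$ ($o = 6 \left(16831 - 121\right) = 6 \cdot 16710 = 100260$)
$z = 28178$ ($z = 20036 - 138 \left(-59\right) = 20036 - -8142 = 20036 + 8142 = 28178$)
$o + z = 100260 + 28178 = 128438$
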